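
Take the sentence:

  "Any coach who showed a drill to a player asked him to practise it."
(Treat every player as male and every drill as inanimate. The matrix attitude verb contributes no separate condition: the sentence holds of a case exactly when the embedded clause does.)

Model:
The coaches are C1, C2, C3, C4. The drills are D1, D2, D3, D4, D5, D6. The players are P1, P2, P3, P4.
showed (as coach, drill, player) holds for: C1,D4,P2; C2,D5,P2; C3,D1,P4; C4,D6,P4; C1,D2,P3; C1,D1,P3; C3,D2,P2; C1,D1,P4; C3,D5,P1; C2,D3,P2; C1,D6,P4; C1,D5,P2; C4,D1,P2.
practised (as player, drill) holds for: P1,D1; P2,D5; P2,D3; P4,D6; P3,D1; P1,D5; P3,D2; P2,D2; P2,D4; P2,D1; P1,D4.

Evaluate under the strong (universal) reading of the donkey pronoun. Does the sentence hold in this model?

False

"him" takes "a player" as antecedent and "it" takes "a drill"; both are donkey pronouns co-varying with the restrictor.
Strong reading: for every (c,d,p) with showed(c,d,p), practised(p,d).
Restrictor triples: (C1,D1,P3)→practised(P3,D1) ✓  (C1,D1,P4)→practised(P4,D1) ✗  (C1,D2,P3)→practised(P3,D2) ✓  (C1,D4,P2)→practised(P2,D4) ✓  (C1,D5,P2)→practised(P2,D5) ✓  (C1,D6,P4)→practised(P4,D6) ✓  (C2,D3,P2)→practised(P2,D3) ✓  (C2,D5,P2)→practised(P2,D5) ✓  (C3,D1,P4)→practised(P4,D1) ✗  (C3,D2,P2)→practised(P2,D2) ✓  (C3,D5,P1)→practised(P1,D5) ✓  (C4,D1,P2)→practised(P2,D1) ✓  (C4,D6,P4)→practised(P4,D6) ✓
Counterexample: (C1,D1,P4) — practised(P4,D1) does not hold.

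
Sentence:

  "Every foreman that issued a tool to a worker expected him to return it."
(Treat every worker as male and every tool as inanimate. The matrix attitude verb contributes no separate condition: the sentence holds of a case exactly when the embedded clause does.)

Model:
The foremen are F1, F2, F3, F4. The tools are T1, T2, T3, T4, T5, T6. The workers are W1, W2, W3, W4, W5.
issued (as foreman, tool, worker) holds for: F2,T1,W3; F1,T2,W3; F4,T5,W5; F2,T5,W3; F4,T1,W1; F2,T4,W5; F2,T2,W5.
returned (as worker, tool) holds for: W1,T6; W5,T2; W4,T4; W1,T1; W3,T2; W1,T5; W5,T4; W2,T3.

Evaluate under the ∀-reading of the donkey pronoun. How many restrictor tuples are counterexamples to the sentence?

"him" takes "a worker" as antecedent and "it" takes "a tool"; both are donkey pronouns co-varying with the restrictor.
Strong reading: for every (f,t,w) with issued(f,t,w), returned(w,t).
Restrictor triples: (F1,T2,W3)→returned(W3,T2) ✓  (F2,T1,W3)→returned(W3,T1) ✗  (F2,T2,W5)→returned(W5,T2) ✓  (F2,T4,W5)→returned(W5,T4) ✓  (F2,T5,W3)→returned(W3,T5) ✗  (F4,T1,W1)→returned(W1,T1) ✓  (F4,T5,W5)→returned(W5,T5) ✗
Counterexamples (restrictor triples failing the scope): 3.

3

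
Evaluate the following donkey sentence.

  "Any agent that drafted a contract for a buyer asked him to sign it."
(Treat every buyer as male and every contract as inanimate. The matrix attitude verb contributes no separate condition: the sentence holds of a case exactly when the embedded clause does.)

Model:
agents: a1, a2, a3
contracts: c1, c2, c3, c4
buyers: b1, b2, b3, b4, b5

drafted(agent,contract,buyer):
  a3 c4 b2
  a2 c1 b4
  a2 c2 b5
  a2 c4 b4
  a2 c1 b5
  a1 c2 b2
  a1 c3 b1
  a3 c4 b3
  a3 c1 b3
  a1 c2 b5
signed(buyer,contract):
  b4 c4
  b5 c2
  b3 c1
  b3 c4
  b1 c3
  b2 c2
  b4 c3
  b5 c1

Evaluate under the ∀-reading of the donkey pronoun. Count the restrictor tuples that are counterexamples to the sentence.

2

"him" takes "a buyer" as antecedent and "it" takes "a contract"; both are donkey pronouns co-varying with the restrictor.
Strong reading: for every (a,c,b) with drafted(a,c,b), signed(b,c).
Restrictor triples: (a1,c2,b2)→signed(b2,c2) ✓  (a1,c2,b5)→signed(b5,c2) ✓  (a1,c3,b1)→signed(b1,c3) ✓  (a2,c1,b4)→signed(b4,c1) ✗  (a2,c1,b5)→signed(b5,c1) ✓  (a2,c2,b5)→signed(b5,c2) ✓  (a2,c4,b4)→signed(b4,c4) ✓  (a3,c1,b3)→signed(b3,c1) ✓  (a3,c4,b2)→signed(b2,c4) ✗  (a3,c4,b3)→signed(b3,c4) ✓
Counterexamples (restrictor triples failing the scope): 2.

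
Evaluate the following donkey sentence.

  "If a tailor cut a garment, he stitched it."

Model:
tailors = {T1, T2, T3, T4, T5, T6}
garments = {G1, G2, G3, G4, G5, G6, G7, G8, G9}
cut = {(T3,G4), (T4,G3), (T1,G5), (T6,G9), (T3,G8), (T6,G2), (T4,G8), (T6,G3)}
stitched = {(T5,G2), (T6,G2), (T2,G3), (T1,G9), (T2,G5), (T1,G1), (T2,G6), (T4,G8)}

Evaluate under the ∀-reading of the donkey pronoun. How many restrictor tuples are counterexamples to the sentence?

6

"it" takes "a garment" as antecedent — a donkey pronoun bound across the clause boundary.
Strong reading: for every (t,g) with cut(t,g), stitched(t,g).
Restrictor pairs: (T1,G5) ✗  (T3,G4) ✗  (T3,G8) ✗  (T4,G3) ✗  (T4,G8) ✓  (T6,G2) ✓  (T6,G3) ✗  (T6,G9) ✗
Counterexamples (restrictor pairs failing the scope): 6.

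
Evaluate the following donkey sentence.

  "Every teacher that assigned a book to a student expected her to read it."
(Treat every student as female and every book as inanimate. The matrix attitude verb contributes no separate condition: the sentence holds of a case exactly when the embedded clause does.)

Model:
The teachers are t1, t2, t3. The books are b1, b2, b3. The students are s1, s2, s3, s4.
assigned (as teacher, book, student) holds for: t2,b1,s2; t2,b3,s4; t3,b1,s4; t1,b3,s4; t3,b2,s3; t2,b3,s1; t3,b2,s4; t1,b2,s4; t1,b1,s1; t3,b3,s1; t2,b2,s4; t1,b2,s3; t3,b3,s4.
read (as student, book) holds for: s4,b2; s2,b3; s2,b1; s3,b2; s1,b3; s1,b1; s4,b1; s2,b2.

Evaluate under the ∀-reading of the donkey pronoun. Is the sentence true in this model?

False

"her" takes "a student" as antecedent and "it" takes "a book"; both are donkey pronouns co-varying with the restrictor.
Strong reading: for every (t,b,s) with assigned(t,b,s), read(s,b).
Restrictor triples: (t1,b1,s1)→read(s1,b1) ✓  (t1,b2,s3)→read(s3,b2) ✓  (t1,b2,s4)→read(s4,b2) ✓  (t1,b3,s4)→read(s4,b3) ✗  (t2,b1,s2)→read(s2,b1) ✓  (t2,b2,s4)→read(s4,b2) ✓  (t2,b3,s1)→read(s1,b3) ✓  (t2,b3,s4)→read(s4,b3) ✗  (t3,b1,s4)→read(s4,b1) ✓  (t3,b2,s3)→read(s3,b2) ✓  (t3,b2,s4)→read(s4,b2) ✓  (t3,b3,s1)→read(s1,b3) ✓  (t3,b3,s4)→read(s4,b3) ✗
Counterexample: (t1,b3,s4) — read(s4,b3) does not hold.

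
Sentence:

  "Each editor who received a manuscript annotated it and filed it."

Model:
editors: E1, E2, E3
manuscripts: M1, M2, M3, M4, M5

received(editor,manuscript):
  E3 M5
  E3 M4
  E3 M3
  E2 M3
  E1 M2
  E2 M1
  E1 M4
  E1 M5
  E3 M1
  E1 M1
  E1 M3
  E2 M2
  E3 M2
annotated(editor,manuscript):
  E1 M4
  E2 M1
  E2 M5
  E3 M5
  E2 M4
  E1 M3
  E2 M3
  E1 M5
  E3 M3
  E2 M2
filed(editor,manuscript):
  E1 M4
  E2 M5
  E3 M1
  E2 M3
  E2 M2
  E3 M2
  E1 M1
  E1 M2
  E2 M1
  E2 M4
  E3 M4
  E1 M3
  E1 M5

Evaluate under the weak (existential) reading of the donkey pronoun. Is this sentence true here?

False

"it" takes "a manuscript" as antecedent — a donkey pronoun bound across the clause boundary.
Weak reading: every editor e with some received-manuscript has at least one received-manuscript m such that annotated(e,m) ∧ filed(e,m).
Per editor: E1:✓  E2:✓  E3:✗
E3 has no witness among its received-manuscripts.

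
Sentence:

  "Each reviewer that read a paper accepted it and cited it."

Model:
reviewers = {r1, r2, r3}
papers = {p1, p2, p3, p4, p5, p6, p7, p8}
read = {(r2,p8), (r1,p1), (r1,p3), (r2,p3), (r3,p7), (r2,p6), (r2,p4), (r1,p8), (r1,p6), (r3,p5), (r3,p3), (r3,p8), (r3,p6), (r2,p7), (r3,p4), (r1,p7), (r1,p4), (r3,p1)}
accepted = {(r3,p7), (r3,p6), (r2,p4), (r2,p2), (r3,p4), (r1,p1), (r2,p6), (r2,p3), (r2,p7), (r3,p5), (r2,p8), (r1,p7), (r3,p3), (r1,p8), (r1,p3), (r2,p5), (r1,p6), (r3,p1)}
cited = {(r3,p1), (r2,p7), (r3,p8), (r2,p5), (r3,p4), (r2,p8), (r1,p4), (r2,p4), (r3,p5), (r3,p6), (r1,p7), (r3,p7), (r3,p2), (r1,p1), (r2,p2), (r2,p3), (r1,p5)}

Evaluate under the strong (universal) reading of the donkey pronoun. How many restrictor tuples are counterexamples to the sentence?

7

"it" takes "a paper" as antecedent — a donkey pronoun bound across the clause boundary.
Strong reading: for every (r,p) with read(r,p), accepted(r,p) ∧ cited(r,p).
Restrictor pairs: (r1,p1) ✓  (r1,p3) ✗  (r1,p4) ✗  (r1,p6) ✗  (r1,p7) ✓  (r1,p8) ✗  (r2,p3) ✓  (r2,p4) ✓  (r2,p6) ✗  (r2,p7) ✓  (r2,p8) ✓  (r3,p1) ✓  (r3,p3) ✗  (r3,p4) ✓  (r3,p5) ✓  (r3,p6) ✓  (r3,p7) ✓  (r3,p8) ✗
Counterexamples (restrictor pairs failing the scope): 7.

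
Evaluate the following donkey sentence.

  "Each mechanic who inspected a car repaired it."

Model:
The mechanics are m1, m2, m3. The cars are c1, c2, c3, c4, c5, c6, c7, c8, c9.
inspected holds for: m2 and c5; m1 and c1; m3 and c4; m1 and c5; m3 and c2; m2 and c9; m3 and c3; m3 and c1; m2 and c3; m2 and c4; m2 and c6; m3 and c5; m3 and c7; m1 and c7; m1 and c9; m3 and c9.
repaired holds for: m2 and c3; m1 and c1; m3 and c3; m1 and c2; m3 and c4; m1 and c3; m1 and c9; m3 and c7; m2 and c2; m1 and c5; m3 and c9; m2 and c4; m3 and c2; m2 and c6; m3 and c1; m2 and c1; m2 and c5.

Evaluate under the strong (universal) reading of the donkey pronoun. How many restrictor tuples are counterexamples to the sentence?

"it" takes "a car" as antecedent — a donkey pronoun bound across the clause boundary.
Strong reading: for every (m,c) with inspected(m,c), repaired(m,c).
Restrictor pairs: (m1,c1) ✓  (m1,c5) ✓  (m1,c7) ✗  (m1,c9) ✓  (m2,c3) ✓  (m2,c4) ✓  (m2,c5) ✓  (m2,c6) ✓  (m2,c9) ✗  (m3,c1) ✓  (m3,c2) ✓  (m3,c3) ✓  (m3,c4) ✓  (m3,c5) ✗  (m3,c7) ✓  (m3,c9) ✓
Counterexamples (restrictor pairs failing the scope): 3.

3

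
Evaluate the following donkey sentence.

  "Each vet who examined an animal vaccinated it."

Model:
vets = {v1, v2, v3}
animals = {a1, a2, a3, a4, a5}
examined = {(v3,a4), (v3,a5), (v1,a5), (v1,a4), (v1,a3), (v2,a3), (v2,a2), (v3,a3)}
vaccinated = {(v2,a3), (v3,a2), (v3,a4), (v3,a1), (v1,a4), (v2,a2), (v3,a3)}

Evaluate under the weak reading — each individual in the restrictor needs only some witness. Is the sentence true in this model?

True

"it" takes "an animal" as antecedent — a donkey pronoun bound across the clause boundary.
Weak reading: every vet v with some examined-animal has at least one examined-animal a such that vaccinated(v,a).
Per vet: v1:✓  v2:✓  v3:✓
Every vet in the restrictor has a witness.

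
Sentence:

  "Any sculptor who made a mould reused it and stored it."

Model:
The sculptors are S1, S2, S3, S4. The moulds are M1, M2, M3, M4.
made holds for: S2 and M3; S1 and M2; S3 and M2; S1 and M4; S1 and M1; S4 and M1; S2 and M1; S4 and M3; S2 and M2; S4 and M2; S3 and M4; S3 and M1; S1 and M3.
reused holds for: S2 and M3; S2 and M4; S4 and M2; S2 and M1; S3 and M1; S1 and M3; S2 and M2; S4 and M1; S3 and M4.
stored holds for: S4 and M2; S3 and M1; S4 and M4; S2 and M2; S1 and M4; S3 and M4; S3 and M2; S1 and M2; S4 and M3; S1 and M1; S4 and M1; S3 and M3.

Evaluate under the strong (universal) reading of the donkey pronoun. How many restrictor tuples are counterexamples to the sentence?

"it" takes "a mould" as antecedent — a donkey pronoun bound across the clause boundary.
Strong reading: for every (s,m) with made(s,m), reused(s,m) ∧ stored(s,m).
Restrictor pairs: (S1,M1) ✗  (S1,M2) ✗  (S1,M3) ✗  (S1,M4) ✗  (S2,M1) ✗  (S2,M2) ✓  (S2,M3) ✗  (S3,M1) ✓  (S3,M2) ✗  (S3,M4) ✓  (S4,M1) ✓  (S4,M2) ✓  (S4,M3) ✗
Counterexamples (restrictor pairs failing the scope): 8.

8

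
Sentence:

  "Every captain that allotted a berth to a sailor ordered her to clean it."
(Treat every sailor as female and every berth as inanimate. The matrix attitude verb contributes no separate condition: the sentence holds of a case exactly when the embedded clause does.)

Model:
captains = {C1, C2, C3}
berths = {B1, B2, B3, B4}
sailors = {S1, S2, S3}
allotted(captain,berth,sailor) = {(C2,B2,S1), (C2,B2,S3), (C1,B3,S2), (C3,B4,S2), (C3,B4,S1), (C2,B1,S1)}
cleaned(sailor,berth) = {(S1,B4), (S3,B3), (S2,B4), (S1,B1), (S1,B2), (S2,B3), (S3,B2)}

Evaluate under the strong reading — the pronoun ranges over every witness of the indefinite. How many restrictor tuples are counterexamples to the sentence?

"her" takes "a sailor" as antecedent and "it" takes "a berth"; both are donkey pronouns co-varying with the restrictor.
Strong reading: for every (c,b,s) with allotted(c,b,s), cleaned(s,b).
Restrictor triples: (C1,B3,S2)→cleaned(S2,B3) ✓  (C2,B1,S1)→cleaned(S1,B1) ✓  (C2,B2,S1)→cleaned(S1,B2) ✓  (C2,B2,S3)→cleaned(S3,B2) ✓  (C3,B4,S1)→cleaned(S1,B4) ✓  (C3,B4,S2)→cleaned(S2,B4) ✓
Counterexamples (restrictor triples failing the scope): 0.

0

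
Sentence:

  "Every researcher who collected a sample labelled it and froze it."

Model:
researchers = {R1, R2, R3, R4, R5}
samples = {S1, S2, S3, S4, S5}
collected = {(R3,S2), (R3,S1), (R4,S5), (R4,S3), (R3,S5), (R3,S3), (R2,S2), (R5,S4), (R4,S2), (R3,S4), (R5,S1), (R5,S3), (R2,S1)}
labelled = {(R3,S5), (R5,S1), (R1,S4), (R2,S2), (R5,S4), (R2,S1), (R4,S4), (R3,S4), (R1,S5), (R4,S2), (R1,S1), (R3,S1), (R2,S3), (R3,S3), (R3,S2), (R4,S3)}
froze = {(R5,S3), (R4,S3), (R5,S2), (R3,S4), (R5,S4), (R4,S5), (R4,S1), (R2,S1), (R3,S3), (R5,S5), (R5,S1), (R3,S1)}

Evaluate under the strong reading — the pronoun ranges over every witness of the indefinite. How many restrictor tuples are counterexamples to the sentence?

6

"it" takes "a sample" as antecedent — a donkey pronoun bound across the clause boundary.
Strong reading: for every (r,s) with collected(r,s), labelled(r,s) ∧ froze(r,s).
Restrictor pairs: (R2,S1) ✓  (R2,S2) ✗  (R3,S1) ✓  (R3,S2) ✗  (R3,S3) ✓  (R3,S4) ✓  (R3,S5) ✗  (R4,S2) ✗  (R4,S3) ✓  (R4,S5) ✗  (R5,S1) ✓  (R5,S3) ✗  (R5,S4) ✓
Counterexamples (restrictor pairs failing the scope): 6.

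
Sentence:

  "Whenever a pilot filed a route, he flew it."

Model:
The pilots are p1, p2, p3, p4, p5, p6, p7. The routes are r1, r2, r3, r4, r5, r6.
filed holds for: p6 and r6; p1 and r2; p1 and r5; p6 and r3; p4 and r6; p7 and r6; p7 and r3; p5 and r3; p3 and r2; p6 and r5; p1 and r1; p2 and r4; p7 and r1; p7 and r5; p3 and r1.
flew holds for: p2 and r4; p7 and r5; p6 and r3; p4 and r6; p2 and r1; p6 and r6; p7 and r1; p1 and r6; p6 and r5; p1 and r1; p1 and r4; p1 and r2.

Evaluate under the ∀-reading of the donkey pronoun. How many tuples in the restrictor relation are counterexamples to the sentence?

"it" takes "a route" as antecedent — a donkey pronoun bound across the clause boundary.
Strong reading: for every (p,r) with filed(p,r), flew(p,r).
Restrictor pairs: (p1,r1) ✓  (p1,r2) ✓  (p1,r5) ✗  (p2,r4) ✓  (p3,r1) ✗  (p3,r2) ✗  (p4,r6) ✓  (p5,r3) ✗  (p6,r3) ✓  (p6,r5) ✓  (p6,r6) ✓  (p7,r1) ✓  (p7,r3) ✗  (p7,r5) ✓  (p7,r6) ✗
Counterexamples (restrictor pairs failing the scope): 6.

6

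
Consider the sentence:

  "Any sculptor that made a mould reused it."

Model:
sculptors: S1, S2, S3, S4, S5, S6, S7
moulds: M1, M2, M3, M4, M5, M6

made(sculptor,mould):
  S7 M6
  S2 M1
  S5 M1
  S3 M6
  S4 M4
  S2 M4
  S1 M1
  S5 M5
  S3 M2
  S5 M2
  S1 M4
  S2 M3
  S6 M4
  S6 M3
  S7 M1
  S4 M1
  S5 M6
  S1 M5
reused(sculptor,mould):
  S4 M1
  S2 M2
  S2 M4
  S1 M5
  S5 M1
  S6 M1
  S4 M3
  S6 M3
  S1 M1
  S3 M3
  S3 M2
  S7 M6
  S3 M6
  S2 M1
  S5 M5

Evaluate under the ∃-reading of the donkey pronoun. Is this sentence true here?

True

"it" takes "a mould" as antecedent — a donkey pronoun bound across the clause boundary.
Weak reading: every sculptor s with some made-mould has at least one made-mould m such that reused(s,m).
Per sculptor: S1:✓  S2:✓  S3:✓  S4:✓  S5:✓  S6:✓  S7:✓
Every sculptor in the restrictor has a witness.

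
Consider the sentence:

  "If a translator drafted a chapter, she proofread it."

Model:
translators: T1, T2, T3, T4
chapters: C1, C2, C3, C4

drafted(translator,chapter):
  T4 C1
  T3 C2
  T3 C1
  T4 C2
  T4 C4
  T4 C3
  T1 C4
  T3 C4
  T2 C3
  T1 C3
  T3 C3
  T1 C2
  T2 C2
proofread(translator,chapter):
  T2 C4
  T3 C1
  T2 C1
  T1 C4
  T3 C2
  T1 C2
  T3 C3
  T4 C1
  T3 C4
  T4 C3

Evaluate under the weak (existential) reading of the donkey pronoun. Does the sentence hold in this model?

"it" takes "a chapter" as antecedent — a donkey pronoun bound across the clause boundary.
Weak reading: every translator t with some drafted-chapter has at least one drafted-chapter c such that proofread(t,c).
Per translator: T1:✓  T2:✗  T3:✓  T4:✓
T2 has no witness among its drafted-chapters.

False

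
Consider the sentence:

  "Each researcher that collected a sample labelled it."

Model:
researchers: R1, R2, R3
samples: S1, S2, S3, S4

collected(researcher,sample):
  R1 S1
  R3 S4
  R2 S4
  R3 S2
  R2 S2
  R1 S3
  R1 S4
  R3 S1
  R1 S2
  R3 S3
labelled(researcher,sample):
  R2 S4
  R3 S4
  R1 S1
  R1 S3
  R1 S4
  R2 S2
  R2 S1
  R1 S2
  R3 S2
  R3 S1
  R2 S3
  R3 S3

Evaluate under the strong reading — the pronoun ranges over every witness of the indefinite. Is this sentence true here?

True

"it" takes "a sample" as antecedent — a donkey pronoun bound across the clause boundary.
Strong reading: for every (r,s) with collected(r,s), labelled(r,s).
Restrictor pairs: (R1,S1) ✓  (R1,S2) ✓  (R1,S3) ✓  (R1,S4) ✓  (R2,S2) ✓  (R2,S4) ✓  (R3,S1) ✓  (R3,S2) ✓  (R3,S3) ✓  (R3,S4) ✓
Every restrictor pair satisfies the scope.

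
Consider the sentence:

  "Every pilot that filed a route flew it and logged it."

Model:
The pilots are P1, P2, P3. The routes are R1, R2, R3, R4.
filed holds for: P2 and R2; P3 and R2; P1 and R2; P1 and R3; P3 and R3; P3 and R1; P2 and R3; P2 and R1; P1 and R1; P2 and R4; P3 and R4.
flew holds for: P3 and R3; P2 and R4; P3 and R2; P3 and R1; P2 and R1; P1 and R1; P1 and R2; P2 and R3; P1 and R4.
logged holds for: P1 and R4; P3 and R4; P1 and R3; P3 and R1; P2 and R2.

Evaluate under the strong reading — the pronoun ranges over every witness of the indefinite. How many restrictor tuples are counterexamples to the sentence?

"it" takes "a route" as antecedent — a donkey pronoun bound across the clause boundary.
Strong reading: for every (p,r) with filed(p,r), flew(p,r) ∧ logged(p,r).
Restrictor pairs: (P1,R1) ✗  (P1,R2) ✗  (P1,R3) ✗  (P2,R1) ✗  (P2,R2) ✗  (P2,R3) ✗  (P2,R4) ✗  (P3,R1) ✓  (P3,R2) ✗  (P3,R3) ✗  (P3,R4) ✗
Counterexamples (restrictor pairs failing the scope): 10.

10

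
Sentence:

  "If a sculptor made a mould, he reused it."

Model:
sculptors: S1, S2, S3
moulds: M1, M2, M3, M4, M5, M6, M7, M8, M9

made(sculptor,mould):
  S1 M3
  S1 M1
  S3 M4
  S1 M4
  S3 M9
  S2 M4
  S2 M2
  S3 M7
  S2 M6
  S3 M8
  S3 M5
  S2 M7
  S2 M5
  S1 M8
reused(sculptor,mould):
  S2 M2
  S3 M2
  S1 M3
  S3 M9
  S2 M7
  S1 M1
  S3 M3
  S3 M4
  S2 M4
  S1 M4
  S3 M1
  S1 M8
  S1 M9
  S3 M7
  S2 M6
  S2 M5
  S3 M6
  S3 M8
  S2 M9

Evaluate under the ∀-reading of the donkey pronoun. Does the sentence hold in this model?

"it" takes "a mould" as antecedent — a donkey pronoun bound across the clause boundary.
Strong reading: for every (s,m) with made(s,m), reused(s,m).
Restrictor pairs: (S1,M1) ✓  (S1,M3) ✓  (S1,M4) ✓  (S1,M8) ✓  (S2,M2) ✓  (S2,M4) ✓  (S2,M5) ✓  (S2,M6) ✓  (S2,M7) ✓  (S3,M4) ✓  (S3,M5) ✗  (S3,M7) ✓  (S3,M8) ✓  (S3,M9) ✓
Counterexample: (S3,M5) is in made but fails the scope.

False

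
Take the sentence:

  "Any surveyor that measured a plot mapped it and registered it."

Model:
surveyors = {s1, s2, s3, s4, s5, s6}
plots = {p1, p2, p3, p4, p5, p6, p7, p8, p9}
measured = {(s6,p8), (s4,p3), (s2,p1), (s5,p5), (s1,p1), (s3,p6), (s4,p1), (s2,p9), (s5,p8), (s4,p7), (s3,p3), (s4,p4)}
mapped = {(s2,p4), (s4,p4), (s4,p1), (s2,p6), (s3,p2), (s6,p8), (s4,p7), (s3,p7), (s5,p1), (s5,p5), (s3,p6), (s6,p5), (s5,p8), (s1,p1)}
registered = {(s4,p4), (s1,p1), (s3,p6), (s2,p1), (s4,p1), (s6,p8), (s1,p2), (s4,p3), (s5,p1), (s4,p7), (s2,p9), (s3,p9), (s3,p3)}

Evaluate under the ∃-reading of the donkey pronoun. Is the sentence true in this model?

False

"it" takes "a plot" as antecedent — a donkey pronoun bound across the clause boundary.
Weak reading: every surveyor s with some measured-plot has at least one measured-plot p such that mapped(s,p) ∧ registered(s,p).
Per surveyor: s1:✓  s2:✗  s3:✓  s4:✓  s5:✗  s6:✓
s2 has no witness among its measured-plots.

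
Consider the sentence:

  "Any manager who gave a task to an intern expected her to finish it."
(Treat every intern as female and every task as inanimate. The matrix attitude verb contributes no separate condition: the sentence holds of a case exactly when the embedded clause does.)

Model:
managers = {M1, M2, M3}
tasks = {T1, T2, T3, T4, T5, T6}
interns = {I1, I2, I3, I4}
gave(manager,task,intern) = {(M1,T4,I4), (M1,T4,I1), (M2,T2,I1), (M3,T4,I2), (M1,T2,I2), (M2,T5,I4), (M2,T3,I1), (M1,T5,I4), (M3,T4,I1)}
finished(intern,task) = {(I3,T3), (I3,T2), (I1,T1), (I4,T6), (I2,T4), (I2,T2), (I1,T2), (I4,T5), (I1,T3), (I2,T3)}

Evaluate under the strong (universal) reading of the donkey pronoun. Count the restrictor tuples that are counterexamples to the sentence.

"her" takes "an intern" as antecedent and "it" takes "a task"; both are donkey pronouns co-varying with the restrictor.
Strong reading: for every (m,t,i) with gave(m,t,i), finished(i,t).
Restrictor triples: (M1,T2,I2)→finished(I2,T2) ✓  (M1,T4,I1)→finished(I1,T4) ✗  (M1,T4,I4)→finished(I4,T4) ✗  (M1,T5,I4)→finished(I4,T5) ✓  (M2,T2,I1)→finished(I1,T2) ✓  (M2,T3,I1)→finished(I1,T3) ✓  (M2,T5,I4)→finished(I4,T5) ✓  (M3,T4,I1)→finished(I1,T4) ✗  (M3,T4,I2)→finished(I2,T4) ✓
Counterexamples (restrictor triples failing the scope): 3.

3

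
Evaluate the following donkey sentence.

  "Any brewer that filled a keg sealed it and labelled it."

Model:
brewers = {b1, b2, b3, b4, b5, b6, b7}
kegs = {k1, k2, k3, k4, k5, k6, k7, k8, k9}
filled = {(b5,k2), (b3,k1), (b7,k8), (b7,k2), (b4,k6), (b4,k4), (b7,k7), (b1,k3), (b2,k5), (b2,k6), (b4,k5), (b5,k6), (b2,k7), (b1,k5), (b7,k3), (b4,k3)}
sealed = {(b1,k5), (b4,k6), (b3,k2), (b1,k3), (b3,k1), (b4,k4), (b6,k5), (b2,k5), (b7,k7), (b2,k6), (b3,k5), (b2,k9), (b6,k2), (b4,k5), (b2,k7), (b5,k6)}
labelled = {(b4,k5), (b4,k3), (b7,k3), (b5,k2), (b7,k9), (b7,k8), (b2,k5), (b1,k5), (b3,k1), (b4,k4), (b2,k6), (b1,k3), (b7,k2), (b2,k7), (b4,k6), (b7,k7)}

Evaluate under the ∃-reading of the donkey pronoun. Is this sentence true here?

"it" takes "a keg" as antecedent — a donkey pronoun bound across the clause boundary.
Weak reading: every brewer b with some filled-keg has at least one filled-keg k such that sealed(b,k) ∧ labelled(b,k).
Per brewer: b1:✓  b2:✓  b3:✓  b4:✓  b5:✗  b7:✓
b5 has no witness among its filled-kegs.

False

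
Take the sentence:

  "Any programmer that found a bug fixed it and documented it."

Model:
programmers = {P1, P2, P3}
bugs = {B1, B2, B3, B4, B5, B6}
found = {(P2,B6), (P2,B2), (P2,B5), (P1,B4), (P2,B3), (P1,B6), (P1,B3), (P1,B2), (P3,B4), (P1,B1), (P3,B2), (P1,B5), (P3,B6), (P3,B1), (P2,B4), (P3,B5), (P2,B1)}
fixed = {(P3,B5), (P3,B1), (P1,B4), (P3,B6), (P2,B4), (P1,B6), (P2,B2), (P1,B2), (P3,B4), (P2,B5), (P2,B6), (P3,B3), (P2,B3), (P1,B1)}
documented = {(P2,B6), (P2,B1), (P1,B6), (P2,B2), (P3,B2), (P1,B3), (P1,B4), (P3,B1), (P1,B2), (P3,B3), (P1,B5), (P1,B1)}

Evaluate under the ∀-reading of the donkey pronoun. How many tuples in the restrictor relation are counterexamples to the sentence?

10

"it" takes "a bug" as antecedent — a donkey pronoun bound across the clause boundary.
Strong reading: for every (p,b) with found(p,b), fixed(p,b) ∧ documented(p,b).
Restrictor pairs: (P1,B1) ✓  (P1,B2) ✓  (P1,B3) ✗  (P1,B4) ✓  (P1,B5) ✗  (P1,B6) ✓  (P2,B1) ✗  (P2,B2) ✓  (P2,B3) ✗  (P2,B4) ✗  (P2,B5) ✗  (P2,B6) ✓  (P3,B1) ✓  (P3,B2) ✗  (P3,B4) ✗  (P3,B5) ✗  (P3,B6) ✗
Counterexamples (restrictor pairs failing the scope): 10.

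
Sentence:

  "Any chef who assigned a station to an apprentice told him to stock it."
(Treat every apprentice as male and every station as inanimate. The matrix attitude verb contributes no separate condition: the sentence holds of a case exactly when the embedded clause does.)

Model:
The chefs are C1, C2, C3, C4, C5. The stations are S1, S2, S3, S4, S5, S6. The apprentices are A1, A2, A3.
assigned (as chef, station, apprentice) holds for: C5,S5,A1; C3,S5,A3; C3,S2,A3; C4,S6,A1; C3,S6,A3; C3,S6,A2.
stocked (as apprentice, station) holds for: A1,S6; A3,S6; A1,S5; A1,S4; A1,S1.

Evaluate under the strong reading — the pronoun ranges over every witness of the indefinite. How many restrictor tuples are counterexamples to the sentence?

3

"him" takes "an apprentice" as antecedent and "it" takes "a station"; both are donkey pronouns co-varying with the restrictor.
Strong reading: for every (c,s,a) with assigned(c,s,a), stocked(a,s).
Restrictor triples: (C3,S2,A3)→stocked(A3,S2) ✗  (C3,S5,A3)→stocked(A3,S5) ✗  (C3,S6,A2)→stocked(A2,S6) ✗  (C3,S6,A3)→stocked(A3,S6) ✓  (C4,S6,A1)→stocked(A1,S6) ✓  (C5,S5,A1)→stocked(A1,S5) ✓
Counterexamples (restrictor triples failing the scope): 3.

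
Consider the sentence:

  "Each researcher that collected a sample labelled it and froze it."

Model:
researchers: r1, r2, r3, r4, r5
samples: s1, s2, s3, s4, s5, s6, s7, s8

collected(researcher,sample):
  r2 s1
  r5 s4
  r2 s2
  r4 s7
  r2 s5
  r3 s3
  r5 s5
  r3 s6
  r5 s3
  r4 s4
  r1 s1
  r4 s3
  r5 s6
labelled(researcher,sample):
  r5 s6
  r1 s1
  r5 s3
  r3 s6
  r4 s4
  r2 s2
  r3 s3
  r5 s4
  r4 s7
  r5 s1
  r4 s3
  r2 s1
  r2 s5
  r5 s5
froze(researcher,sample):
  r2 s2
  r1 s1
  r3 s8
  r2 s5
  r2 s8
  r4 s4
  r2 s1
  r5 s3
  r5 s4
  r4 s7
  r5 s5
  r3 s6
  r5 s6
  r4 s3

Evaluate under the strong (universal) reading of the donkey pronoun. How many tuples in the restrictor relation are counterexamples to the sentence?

1

"it" takes "a sample" as antecedent — a donkey pronoun bound across the clause boundary.
Strong reading: for every (r,s) with collected(r,s), labelled(r,s) ∧ froze(r,s).
Restrictor pairs: (r1,s1) ✓  (r2,s1) ✓  (r2,s2) ✓  (r2,s5) ✓  (r3,s3) ✗  (r3,s6) ✓  (r4,s3) ✓  (r4,s4) ✓  (r4,s7) ✓  (r5,s3) ✓  (r5,s4) ✓  (r5,s5) ✓  (r5,s6) ✓
Counterexamples (restrictor pairs failing the scope): 1.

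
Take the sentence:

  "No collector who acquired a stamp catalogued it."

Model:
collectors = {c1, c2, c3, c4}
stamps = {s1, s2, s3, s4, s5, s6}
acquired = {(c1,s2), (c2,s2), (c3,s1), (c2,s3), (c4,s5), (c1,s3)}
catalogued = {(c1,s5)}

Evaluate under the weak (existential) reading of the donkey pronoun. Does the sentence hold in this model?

True

"it" takes "a stamp" as antecedent — a donkey pronoun bound across the clause boundary.
Truth condition: for no (c,s) with acquired(c,s) does catalogued(c,s) hold.
Restrictor pairs — does the scope hold? (c1,s2):fails  (c1,s3):fails  (c2,s2):fails  (c2,s3):fails  (c3,s1):fails  (c4,s5):fails
Scope holds for no restrictor pair, so the sentence is true.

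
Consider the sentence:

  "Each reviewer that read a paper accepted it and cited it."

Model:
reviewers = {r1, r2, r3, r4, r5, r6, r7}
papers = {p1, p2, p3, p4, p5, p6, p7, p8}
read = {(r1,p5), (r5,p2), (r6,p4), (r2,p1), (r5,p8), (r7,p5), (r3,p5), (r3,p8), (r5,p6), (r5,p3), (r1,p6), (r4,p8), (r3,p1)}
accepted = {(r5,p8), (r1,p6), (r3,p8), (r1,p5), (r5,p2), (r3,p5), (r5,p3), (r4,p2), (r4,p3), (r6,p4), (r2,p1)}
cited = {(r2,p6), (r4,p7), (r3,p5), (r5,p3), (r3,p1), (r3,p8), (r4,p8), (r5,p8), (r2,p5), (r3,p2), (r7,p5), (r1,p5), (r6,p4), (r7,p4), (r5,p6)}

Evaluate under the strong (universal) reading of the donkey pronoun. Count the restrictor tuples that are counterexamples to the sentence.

7

"it" takes "a paper" as antecedent — a donkey pronoun bound across the clause boundary.
Strong reading: for every (r,p) with read(r,p), accepted(r,p) ∧ cited(r,p).
Restrictor pairs: (r1,p5) ✓  (r1,p6) ✗  (r2,p1) ✗  (r3,p1) ✗  (r3,p5) ✓  (r3,p8) ✓  (r4,p8) ✗  (r5,p2) ✗  (r5,p3) ✓  (r5,p6) ✗  (r5,p8) ✓  (r6,p4) ✓  (r7,p5) ✗
Counterexamples (restrictor pairs failing the scope): 7.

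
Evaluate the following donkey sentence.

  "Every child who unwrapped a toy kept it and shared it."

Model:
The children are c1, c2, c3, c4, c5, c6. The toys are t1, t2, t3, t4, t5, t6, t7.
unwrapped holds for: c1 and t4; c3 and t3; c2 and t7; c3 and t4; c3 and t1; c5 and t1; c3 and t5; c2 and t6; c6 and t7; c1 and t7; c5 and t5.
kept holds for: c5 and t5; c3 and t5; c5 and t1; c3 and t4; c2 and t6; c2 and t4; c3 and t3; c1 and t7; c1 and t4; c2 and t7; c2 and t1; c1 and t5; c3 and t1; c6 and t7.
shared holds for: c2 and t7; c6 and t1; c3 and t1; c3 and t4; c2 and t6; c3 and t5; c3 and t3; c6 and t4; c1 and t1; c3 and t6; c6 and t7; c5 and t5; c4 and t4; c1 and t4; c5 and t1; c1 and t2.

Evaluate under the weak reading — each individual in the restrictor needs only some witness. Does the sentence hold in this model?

True

"it" takes "a toy" as antecedent — a donkey pronoun bound across the clause boundary.
Weak reading: every child c with some unwrapped-toy has at least one unwrapped-toy t such that kept(c,t) ∧ shared(c,t).
Per child: c1:✓  c2:✓  c3:✓  c5:✓  c6:✓
Every child in the restrictor has a witness.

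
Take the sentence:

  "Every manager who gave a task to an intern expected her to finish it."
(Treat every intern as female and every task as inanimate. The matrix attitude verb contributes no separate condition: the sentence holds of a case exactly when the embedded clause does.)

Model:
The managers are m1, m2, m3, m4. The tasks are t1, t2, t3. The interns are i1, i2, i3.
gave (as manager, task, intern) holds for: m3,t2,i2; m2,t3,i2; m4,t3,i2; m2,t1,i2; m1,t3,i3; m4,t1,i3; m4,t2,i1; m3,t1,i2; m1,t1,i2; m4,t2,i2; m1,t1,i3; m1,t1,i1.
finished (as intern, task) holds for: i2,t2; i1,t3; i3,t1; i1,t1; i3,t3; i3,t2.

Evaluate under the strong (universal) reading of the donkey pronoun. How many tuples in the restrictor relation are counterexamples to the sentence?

"her" takes "an intern" as antecedent and "it" takes "a task"; both are donkey pronouns co-varying with the restrictor.
Strong reading: for every (m,t,i) with gave(m,t,i), finished(i,t).
Restrictor triples: (m1,t1,i1)→finished(i1,t1) ✓  (m1,t1,i2)→finished(i2,t1) ✗  (m1,t1,i3)→finished(i3,t1) ✓  (m1,t3,i3)→finished(i3,t3) ✓  (m2,t1,i2)→finished(i2,t1) ✗  (m2,t3,i2)→finished(i2,t3) ✗  (m3,t1,i2)→finished(i2,t1) ✗  (m3,t2,i2)→finished(i2,t2) ✓  (m4,t1,i3)→finished(i3,t1) ✓  (m4,t2,i1)→finished(i1,t2) ✗  (m4,t2,i2)→finished(i2,t2) ✓  (m4,t3,i2)→finished(i2,t3) ✗
Counterexamples (restrictor triples failing the scope): 6.

6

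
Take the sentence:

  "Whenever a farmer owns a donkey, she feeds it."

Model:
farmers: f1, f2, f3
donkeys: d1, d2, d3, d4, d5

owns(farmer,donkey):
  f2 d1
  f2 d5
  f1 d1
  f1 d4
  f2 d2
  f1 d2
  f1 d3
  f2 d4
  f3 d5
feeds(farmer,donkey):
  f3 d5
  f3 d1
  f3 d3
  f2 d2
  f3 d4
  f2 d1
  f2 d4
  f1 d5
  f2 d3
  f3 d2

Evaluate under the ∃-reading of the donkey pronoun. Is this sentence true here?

"it" takes "a donkey" as antecedent — a donkey pronoun bound across the clause boundary.
Weak reading: every farmer f with some owns-donkey has at least one owns-donkey d such that feeds(f,d).
Per farmer: f1:✗  f2:✓  f3:✓
f1 has no witness among its owns-donkeys.

False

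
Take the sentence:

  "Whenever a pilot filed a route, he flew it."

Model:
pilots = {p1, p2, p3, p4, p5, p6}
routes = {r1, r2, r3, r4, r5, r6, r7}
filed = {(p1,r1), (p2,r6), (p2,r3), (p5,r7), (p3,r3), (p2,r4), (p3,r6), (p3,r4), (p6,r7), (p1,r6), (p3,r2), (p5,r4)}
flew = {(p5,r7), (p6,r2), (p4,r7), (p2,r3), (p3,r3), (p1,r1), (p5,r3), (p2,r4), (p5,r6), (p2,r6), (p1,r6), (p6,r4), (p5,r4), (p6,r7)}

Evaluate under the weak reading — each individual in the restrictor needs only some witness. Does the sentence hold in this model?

"it" takes "a route" as antecedent — a donkey pronoun bound across the clause boundary.
Weak reading: every pilot p with some filed-route has at least one filed-route r such that flew(p,r).
Per pilot: p1:✓  p2:✓  p3:✓  p5:✓  p6:✓
Every pilot in the restrictor has a witness.

True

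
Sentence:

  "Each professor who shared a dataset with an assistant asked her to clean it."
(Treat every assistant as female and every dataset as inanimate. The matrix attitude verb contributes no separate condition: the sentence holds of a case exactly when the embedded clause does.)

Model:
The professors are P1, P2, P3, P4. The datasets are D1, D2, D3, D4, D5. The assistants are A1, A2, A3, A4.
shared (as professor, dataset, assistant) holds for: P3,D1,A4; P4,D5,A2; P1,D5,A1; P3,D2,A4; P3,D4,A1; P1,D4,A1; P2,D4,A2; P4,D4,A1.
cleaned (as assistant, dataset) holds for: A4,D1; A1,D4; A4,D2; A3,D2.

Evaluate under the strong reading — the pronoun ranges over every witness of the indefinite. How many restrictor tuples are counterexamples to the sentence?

3

"her" takes "an assistant" as antecedent and "it" takes "a dataset"; both are donkey pronouns co-varying with the restrictor.
Strong reading: for every (p,d,a) with shared(p,d,a), cleaned(a,d).
Restrictor triples: (P1,D4,A1)→cleaned(A1,D4) ✓  (P1,D5,A1)→cleaned(A1,D5) ✗  (P2,D4,A2)→cleaned(A2,D4) ✗  (P3,D1,A4)→cleaned(A4,D1) ✓  (P3,D2,A4)→cleaned(A4,D2) ✓  (P3,D4,A1)→cleaned(A1,D4) ✓  (P4,D4,A1)→cleaned(A1,D4) ✓  (P4,D5,A2)→cleaned(A2,D5) ✗
Counterexamples (restrictor triples failing the scope): 3.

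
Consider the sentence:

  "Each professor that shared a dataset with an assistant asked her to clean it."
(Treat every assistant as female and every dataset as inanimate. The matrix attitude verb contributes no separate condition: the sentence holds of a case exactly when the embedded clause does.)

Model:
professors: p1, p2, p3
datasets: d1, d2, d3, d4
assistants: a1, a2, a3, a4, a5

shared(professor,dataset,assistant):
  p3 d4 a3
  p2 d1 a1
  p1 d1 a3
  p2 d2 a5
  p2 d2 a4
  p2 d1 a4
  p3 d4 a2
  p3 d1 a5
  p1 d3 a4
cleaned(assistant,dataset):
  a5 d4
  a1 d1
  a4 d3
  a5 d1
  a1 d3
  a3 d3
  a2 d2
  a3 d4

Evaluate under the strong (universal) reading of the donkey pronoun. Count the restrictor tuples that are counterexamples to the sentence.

"her" takes "an assistant" as antecedent and "it" takes "a dataset"; both are donkey pronouns co-varying with the restrictor.
Strong reading: for every (p,d,a) with shared(p,d,a), cleaned(a,d).
Restrictor triples: (p1,d1,a3)→cleaned(a3,d1) ✗  (p1,d3,a4)→cleaned(a4,d3) ✓  (p2,d1,a1)→cleaned(a1,d1) ✓  (p2,d1,a4)→cleaned(a4,d1) ✗  (p2,d2,a4)→cleaned(a4,d2) ✗  (p2,d2,a5)→cleaned(a5,d2) ✗  (p3,d1,a5)→cleaned(a5,d1) ✓  (p3,d4,a2)→cleaned(a2,d4) ✗  (p3,d4,a3)→cleaned(a3,d4) ✓
Counterexamples (restrictor triples failing the scope): 5.

5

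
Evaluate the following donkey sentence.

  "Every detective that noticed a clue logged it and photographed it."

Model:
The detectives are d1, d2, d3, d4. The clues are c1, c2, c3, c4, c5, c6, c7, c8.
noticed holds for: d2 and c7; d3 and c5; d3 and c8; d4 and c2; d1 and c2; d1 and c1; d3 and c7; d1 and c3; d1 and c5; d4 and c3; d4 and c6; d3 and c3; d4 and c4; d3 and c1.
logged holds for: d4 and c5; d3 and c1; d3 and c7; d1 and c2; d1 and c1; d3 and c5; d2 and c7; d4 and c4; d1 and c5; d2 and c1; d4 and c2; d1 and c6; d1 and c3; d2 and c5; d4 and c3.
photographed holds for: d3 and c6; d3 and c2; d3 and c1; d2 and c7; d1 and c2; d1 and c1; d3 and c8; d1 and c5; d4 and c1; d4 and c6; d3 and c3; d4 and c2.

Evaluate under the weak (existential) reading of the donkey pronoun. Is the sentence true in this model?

True

"it" takes "a clue" as antecedent — a donkey pronoun bound across the clause boundary.
Weak reading: every detective d with some noticed-clue has at least one noticed-clue c such that logged(d,c) ∧ photographed(d,c).
Per detective: d1:✓  d2:✓  d3:✓  d4:✓
Every detective in the restrictor has a witness.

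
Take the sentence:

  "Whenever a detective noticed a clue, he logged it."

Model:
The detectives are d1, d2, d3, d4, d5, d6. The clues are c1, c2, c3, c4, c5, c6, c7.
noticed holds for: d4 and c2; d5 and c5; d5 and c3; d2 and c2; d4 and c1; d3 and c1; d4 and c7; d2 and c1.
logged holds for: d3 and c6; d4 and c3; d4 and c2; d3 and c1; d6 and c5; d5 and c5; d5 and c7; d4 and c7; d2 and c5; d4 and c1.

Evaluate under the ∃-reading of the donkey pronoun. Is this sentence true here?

False

"it" takes "a clue" as antecedent — a donkey pronoun bound across the clause boundary.
Weak reading: every detective d with some noticed-clue has at least one noticed-clue c such that logged(d,c).
Per detective: d2:✗  d3:✓  d4:✓  d5:✓
d2 has no witness among its noticed-clues.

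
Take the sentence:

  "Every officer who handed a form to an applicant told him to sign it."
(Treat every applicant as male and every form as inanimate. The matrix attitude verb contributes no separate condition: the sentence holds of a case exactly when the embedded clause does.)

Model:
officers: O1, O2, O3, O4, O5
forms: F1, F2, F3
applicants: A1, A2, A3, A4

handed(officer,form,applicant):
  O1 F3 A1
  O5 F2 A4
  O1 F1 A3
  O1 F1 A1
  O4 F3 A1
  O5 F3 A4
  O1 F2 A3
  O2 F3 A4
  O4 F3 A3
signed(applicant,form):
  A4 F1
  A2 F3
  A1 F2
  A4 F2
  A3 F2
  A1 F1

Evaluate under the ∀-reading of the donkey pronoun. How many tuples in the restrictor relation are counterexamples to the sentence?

"him" takes "an applicant" as antecedent and "it" takes "a form"; both are donkey pronouns co-varying with the restrictor.
Strong reading: for every (o,f,a) with handed(o,f,a), signed(a,f).
Restrictor triples: (O1,F1,A1)→signed(A1,F1) ✓  (O1,F1,A3)→signed(A3,F1) ✗  (O1,F2,A3)→signed(A3,F2) ✓  (O1,F3,A1)→signed(A1,F3) ✗  (O2,F3,A4)→signed(A4,F3) ✗  (O4,F3,A1)→signed(A1,F3) ✗  (O4,F3,A3)→signed(A3,F3) ✗  (O5,F2,A4)→signed(A4,F2) ✓  (O5,F3,A4)→signed(A4,F3) ✗
Counterexamples (restrictor triples failing the scope): 6.

6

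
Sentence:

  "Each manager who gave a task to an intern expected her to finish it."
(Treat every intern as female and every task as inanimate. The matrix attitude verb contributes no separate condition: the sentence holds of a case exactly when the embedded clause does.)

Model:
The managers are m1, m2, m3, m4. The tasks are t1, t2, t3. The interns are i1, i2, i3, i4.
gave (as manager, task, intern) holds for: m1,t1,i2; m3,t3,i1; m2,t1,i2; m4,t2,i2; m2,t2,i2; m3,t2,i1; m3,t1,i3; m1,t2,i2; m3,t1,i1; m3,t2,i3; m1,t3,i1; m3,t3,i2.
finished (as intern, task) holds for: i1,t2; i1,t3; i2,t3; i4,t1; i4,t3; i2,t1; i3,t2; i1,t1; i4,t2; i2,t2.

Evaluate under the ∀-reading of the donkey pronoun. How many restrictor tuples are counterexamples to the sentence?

"her" takes "an intern" as antecedent and "it" takes "a task"; both are donkey pronouns co-varying with the restrictor.
Strong reading: for every (m,t,i) with gave(m,t,i), finished(i,t).
Restrictor triples: (m1,t1,i2)→finished(i2,t1) ✓  (m1,t2,i2)→finished(i2,t2) ✓  (m1,t3,i1)→finished(i1,t3) ✓  (m2,t1,i2)→finished(i2,t1) ✓  (m2,t2,i2)→finished(i2,t2) ✓  (m3,t1,i1)→finished(i1,t1) ✓  (m3,t1,i3)→finished(i3,t1) ✗  (m3,t2,i1)→finished(i1,t2) ✓  (m3,t2,i3)→finished(i3,t2) ✓  (m3,t3,i1)→finished(i1,t3) ✓  (m3,t3,i2)→finished(i2,t3) ✓  (m4,t2,i2)→finished(i2,t2) ✓
Counterexamples (restrictor triples failing the scope): 1.

1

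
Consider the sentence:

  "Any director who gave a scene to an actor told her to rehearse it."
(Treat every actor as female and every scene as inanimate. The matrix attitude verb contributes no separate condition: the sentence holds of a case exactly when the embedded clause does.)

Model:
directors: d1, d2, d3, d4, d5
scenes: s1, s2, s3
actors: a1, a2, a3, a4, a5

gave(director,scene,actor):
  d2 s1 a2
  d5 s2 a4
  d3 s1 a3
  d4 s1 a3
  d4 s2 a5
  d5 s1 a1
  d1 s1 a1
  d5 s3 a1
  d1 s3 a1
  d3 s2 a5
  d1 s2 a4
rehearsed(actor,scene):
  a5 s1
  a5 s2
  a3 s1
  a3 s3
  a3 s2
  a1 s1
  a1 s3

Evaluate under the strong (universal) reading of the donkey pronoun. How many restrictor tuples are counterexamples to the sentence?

3

"her" takes "an actor" as antecedent and "it" takes "a scene"; both are donkey pronouns co-varying with the restrictor.
Strong reading: for every (d,s,a) with gave(d,s,a), rehearsed(a,s).
Restrictor triples: (d1,s1,a1)→rehearsed(a1,s1) ✓  (d1,s2,a4)→rehearsed(a4,s2) ✗  (d1,s3,a1)→rehearsed(a1,s3) ✓  (d2,s1,a2)→rehearsed(a2,s1) ✗  (d3,s1,a3)→rehearsed(a3,s1) ✓  (d3,s2,a5)→rehearsed(a5,s2) ✓  (d4,s1,a3)→rehearsed(a3,s1) ✓  (d4,s2,a5)→rehearsed(a5,s2) ✓  (d5,s1,a1)→rehearsed(a1,s1) ✓  (d5,s2,a4)→rehearsed(a4,s2) ✗  (d5,s3,a1)→rehearsed(a1,s3) ✓
Counterexamples (restrictor triples failing the scope): 3.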